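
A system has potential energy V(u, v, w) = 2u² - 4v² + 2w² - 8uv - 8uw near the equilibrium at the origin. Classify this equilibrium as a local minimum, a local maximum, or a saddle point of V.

The Hessian at the origin is H = [[4, -8, -8], [-8, -8, 0], [-8, 0, 4]].
An LDLᵀ factorisation of H has diagonal entries 4, -24, -4/3.
That gives 1 positive, 2 negative pivots.
H is indefinite, so the origin is a saddle point.

saddle point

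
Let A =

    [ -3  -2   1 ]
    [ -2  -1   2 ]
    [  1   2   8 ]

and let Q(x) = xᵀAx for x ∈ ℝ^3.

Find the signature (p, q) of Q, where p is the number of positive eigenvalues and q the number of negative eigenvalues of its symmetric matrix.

(2, 1)

Applying the same elementary operations to the rows and columns of A produces a congruent diagonal matrix with entries -3, 1/3, 3.
So there are 2 positive, 1 negative pivots.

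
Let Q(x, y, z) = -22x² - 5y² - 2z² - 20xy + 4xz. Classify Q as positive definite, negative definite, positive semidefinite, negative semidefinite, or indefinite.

negative semidefinite

Write A = [[-22, -10, 2], [-10, -5, 0], [2, 0, -2]].
Applying the same elementary operations to the rows and columns of A produces a congruent diagonal matrix with entries -22, -5/11, 0.
Counting signs: 2 negative, 1 zero.
Hence Q is negative semidefinite.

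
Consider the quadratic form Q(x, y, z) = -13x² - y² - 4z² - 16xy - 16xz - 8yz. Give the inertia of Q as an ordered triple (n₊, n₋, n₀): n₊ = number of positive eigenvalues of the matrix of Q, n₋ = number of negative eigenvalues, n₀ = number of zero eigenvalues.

(2, 1, 0)

The symmetric matrix is A = [[-13, -8, -8], [-8, -1, -4], [-8, -4, -4]].
Congruent diagonalization of A (simultaneous row and column reduction) yields pivots -13, 51/13, 12/17.
So there are 2 positive, 1 negative pivots.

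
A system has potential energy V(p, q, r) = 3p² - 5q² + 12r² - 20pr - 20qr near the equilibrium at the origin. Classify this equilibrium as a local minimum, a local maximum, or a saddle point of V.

The Hessian at the origin is H = [[6, 0, -20], [0, -10, -20], [-20, -20, 24]].
An LDLᵀ factorisation of H has diagonal entries 6, -10, -8/3.
Counting signs: 1 positive, 2 negative.
H is indefinite, so the origin is a saddle point.

saddle point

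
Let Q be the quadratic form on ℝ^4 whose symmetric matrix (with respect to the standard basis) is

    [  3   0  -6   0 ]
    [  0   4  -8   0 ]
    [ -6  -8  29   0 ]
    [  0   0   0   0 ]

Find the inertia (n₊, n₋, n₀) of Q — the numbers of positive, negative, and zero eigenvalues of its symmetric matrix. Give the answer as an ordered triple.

(3, 0, 1)

Row-reducing A symmetrically gives the diagonal entries 3, 4, 1, 0.
Counting signs: 3 positive, 1 zero.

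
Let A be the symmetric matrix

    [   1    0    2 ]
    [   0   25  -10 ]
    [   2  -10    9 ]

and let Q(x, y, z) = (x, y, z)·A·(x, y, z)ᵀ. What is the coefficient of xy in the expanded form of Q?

0

The coefficient of xy is A[1,2] + A[2,1] = 2·0 = 0.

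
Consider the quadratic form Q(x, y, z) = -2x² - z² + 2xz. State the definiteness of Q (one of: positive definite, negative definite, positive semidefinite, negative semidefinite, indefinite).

negative semidefinite

The associated matrix is A = [[-2, 0, 1], [0, 0, 0], [1, 0, -1]].
Symmetric row and column elimination reduces A to a congruent diagonal form with pivots -2, 0, -1/2.
That gives 2 negative, 1 zero pivots.
Hence Q is negative semidefinite.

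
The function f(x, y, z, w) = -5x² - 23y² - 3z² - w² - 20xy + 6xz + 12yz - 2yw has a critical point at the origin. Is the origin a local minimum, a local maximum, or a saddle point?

The Hessian at the origin is H = [[-10, -20, 6, 0], [-20, -46, 12, -2], [6, 12, -6, 0], [0, -2, 0, -2]].
An LDLᵀ factorisation of H has diagonal entries -10, -6, -12/5, -4/3.
So there are 4 negative pivots.
H is negative definite, so the origin is a strict local maximum.

local maximum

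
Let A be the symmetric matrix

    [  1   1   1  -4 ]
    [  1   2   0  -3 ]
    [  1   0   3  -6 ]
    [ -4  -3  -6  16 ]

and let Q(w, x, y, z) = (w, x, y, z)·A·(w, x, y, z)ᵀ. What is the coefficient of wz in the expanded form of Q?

The coefficient of wz is A[1,4] + A[4,1] = 2·(-4) = -8.

-8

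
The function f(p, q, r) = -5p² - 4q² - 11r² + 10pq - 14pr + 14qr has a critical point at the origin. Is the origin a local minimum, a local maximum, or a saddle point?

The Hessian at the origin is H = [[-10, 10, -14], [10, -8, 14], [-14, 14, -22]].
Applying the same elementary operations to the rows and columns of H produces a congruent diagonal matrix with entries -10, 2, -12/5.
Counting signs: 1 positive, 2 negative.
H is indefinite, so the origin is a saddle point.

saddle point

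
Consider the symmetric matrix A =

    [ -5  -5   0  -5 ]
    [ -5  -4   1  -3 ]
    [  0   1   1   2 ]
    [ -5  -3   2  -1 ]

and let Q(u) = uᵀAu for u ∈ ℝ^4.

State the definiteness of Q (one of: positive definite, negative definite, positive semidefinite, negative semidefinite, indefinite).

indefinite

Congruent diagonalization of A (simultaneous row and column reduction) yields pivots -5, 1, 0, 0.
So there are 1 positive, 1 negative, 2 zero pivots.
Hence Q is indefinite.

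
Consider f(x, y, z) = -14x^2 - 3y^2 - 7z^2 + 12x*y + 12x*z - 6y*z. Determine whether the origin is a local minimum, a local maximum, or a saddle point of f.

local maximum

The Hessian at the origin is H = [[-28, 12, 12], [12, -6, -6], [12, -6, -14]].
Symmetric row and column elimination reduces H to a congruent diagonal form with pivots -28, -6/7, -8.
So there are 3 negative pivots.
H is negative definite, so the origin is a strict local maximum.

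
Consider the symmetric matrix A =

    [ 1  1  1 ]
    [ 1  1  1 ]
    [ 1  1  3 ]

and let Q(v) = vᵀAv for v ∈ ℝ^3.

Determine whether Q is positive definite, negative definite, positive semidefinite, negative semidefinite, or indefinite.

Row-reducing A symmetrically gives the diagonal entries 1, 0, 2.
So there are 2 positive, 1 zero pivots.
Hence Q is positive semidefinite.

positive semidefinite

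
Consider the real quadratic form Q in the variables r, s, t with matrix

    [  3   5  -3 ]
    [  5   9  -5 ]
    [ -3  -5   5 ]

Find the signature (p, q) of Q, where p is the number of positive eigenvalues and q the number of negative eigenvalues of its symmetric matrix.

(3, 0)

Applying the same elementary operations to the rows and columns of A produces a congruent diagonal matrix with entries 3, 2/3, 2.
That gives 3 positive pivots.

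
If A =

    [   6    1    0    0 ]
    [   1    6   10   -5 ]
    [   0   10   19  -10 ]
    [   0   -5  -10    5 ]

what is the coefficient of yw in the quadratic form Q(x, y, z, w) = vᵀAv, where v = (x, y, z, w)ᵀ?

-10

The coefficient of yw is A[2,4] + A[4,2] = 2·(-5) = -10.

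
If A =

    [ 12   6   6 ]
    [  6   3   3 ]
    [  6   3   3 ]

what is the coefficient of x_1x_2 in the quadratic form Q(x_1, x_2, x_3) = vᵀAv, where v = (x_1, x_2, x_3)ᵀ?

12

The coefficient of x_1x_2 is A[1,2] + A[2,1] = 2·6 = 12.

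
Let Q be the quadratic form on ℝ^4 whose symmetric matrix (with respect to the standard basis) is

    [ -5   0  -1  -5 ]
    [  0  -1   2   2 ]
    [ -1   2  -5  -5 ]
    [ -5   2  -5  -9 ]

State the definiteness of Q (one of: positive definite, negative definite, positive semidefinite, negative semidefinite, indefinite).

Applying the same elementary operations to the rows and columns of A produces a congruent diagonal matrix with entries -5, -1, -4/5, 0.
That gives 3 negative, 1 zero pivots.
Hence Q is negative semidefinite.

negative semidefinite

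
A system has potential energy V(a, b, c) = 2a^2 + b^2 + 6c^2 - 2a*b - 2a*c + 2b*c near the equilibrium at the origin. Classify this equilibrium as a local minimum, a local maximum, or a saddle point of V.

local minimum

The Hessian at the origin is H = [[4, -2, -2], [-2, 2, 2], [-2, 2, 12]].
Applying the same elementary operations to the rows and columns of H produces a congruent diagonal matrix with entries 4, 1, 10.
That gives 3 positive pivots.
H is positive definite, so the origin is a strict local minimum.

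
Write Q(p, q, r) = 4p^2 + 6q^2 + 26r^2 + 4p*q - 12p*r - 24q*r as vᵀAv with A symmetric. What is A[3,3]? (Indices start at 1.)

The coefficient of r^2 in Q is 26, and that is exactly A[3,3].

26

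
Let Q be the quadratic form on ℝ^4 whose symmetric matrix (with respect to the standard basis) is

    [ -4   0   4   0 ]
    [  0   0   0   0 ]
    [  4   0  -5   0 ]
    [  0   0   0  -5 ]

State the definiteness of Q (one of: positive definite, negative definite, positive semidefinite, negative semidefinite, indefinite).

Row-reducing A symmetrically gives the diagonal entries -4, 0, -1, -5.
That gives 3 negative, 1 zero pivots.
Hence Q is negative semidefinite.

negative semidefinite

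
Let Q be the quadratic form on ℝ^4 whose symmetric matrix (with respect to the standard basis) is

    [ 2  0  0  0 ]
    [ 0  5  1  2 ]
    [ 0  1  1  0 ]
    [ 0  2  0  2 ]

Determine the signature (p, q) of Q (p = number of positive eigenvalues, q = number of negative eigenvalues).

An LDLᵀ factorisation of A has diagonal entries 2, 5, 4/5, 1.
Counting signs: 4 positive.

(4, 0)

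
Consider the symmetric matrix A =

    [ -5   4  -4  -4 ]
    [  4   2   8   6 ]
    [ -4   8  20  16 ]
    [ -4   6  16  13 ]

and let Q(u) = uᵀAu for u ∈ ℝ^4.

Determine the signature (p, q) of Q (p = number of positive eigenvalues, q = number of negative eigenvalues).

(2, 2)

An LDLᵀ factorisation of A has diagonal entries -5, 26/5, 244/13, -1/61.
So there are 2 positive, 2 negative pivots.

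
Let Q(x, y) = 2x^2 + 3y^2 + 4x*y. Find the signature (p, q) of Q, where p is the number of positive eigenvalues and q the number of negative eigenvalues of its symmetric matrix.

(2, 0)

The associated matrix is A = [[2, 2], [2, 3]].
Congruent diagonalization of A (simultaneous row and column reduction) yields pivots 2, 1.
Counting signs: 2 positive.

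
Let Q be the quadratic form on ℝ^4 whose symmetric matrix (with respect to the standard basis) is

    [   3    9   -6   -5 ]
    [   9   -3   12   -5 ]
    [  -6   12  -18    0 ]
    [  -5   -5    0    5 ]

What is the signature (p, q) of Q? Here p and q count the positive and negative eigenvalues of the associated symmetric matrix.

(1, 1)

Applying the same elementary operations to the rows and columns of A produces a congruent diagonal matrix with entries 3, -30, 0, 0.
Counting signs: 1 positive, 1 negative, 2 zero.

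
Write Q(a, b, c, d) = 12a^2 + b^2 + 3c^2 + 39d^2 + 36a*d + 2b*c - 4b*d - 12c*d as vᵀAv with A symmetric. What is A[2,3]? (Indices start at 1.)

1

The coefficient of b·c in Q is 2. For a symmetric A this equals A[2,3] + A[3,2] = 2·A[2,3].
So A[2,3] = 2/2 = 1.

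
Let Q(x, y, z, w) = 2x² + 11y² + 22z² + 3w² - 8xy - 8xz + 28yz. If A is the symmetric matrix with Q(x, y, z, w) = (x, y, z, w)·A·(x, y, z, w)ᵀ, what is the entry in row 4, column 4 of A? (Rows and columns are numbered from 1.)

3

The coefficient of w² in Q is 3, and that is exactly A[4,4].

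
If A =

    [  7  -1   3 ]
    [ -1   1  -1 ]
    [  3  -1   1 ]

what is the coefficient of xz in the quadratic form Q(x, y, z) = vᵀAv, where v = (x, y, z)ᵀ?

6

The coefficient of xz is A[1,3] + A[3,1] = 2·3 = 6.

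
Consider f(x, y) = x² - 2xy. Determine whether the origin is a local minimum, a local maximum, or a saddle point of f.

saddle point

The Hessian at the origin is H = [[2, -2], [-2, 0]].
det H = 2·0 − (-2)² = -4 < 0, so H is indefinite.
Therefore the origin is a saddle point.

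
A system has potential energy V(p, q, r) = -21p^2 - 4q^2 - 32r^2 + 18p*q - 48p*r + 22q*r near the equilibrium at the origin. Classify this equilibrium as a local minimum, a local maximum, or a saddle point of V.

The Hessian at the origin is H = [[-42, 18, -48], [18, -8, 22], [-48, 22, -64]].
An LDLᵀ factorisation of H has diagonal entries -42, -2/7, -2.
Counting signs: 3 negative.
H is negative definite, so the origin is a strict local maximum.

local maximum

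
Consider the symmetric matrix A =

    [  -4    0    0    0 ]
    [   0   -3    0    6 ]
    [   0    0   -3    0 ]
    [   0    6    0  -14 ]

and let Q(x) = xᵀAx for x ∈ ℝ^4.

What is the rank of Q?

4

An LDLᵀ factorisation of A has diagonal entries -4, -3, -3, -2.
Counting signs: 4 negative.
The rank is the number of nonzero pivots: 4.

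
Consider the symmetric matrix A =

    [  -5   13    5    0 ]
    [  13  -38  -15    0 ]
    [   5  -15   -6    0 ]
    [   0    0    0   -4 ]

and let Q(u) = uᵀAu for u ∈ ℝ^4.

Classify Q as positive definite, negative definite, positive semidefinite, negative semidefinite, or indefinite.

Leading principal minors: Δ_1 = -5, Δ_2 = 21, Δ_3 = -1, Δ_4 = 4.
The signs alternate starting with Δ_1 < 0, so by Sylvester's criterion Q is negative definite.

negative definite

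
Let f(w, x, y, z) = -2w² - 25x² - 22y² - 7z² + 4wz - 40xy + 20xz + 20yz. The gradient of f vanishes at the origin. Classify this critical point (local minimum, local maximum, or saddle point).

local maximum

The Hessian at the origin is H = [[-4, 0, 0, 4], [0, -50, -40, 20], [0, -40, -44, 20], [4, 20, 20, -14]].
Symmetric row and column elimination reduces H to a congruent diagonal form with pivots -4, -50, -12, -2/3.
So there are 4 negative pivots.
H is negative definite, so the origin is a strict local maximum.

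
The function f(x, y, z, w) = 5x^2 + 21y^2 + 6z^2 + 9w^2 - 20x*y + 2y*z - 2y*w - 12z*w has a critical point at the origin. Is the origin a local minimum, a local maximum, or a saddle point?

local minimum

The Hessian at the origin is H = [[10, -20, 0, 0], [-20, 42, 2, -2], [0, 2, 12, -12], [0, -2, -12, 18]].
Congruent diagonalization of H (simultaneous row and column reduction) yields pivots 10, 2, 10, 6.
That gives 4 positive pivots.
H is positive definite, so the origin is a strict local minimum.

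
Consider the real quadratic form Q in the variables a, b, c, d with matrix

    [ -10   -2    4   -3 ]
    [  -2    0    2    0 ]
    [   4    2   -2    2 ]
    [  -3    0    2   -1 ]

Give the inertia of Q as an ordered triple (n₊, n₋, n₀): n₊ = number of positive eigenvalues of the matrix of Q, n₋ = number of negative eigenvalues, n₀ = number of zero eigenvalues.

(1, 3, 0)

Symmetric row and column elimination reduces A to a congruent diagonal form with pivots -10, 2/5, -4, -3/4.
That gives 1 positive, 3 negative pivots.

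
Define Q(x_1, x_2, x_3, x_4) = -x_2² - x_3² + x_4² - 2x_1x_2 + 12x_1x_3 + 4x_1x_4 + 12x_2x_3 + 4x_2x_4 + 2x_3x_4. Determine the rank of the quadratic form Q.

The symmetric matrix is A = [[0, -1, 6, 2], [-1, -1, 6, 2], [6, 6, -1, 1], [2, 2, 1, 1]].
Row reduction of A gives 4 nonzero rows, so rank A = 4.

4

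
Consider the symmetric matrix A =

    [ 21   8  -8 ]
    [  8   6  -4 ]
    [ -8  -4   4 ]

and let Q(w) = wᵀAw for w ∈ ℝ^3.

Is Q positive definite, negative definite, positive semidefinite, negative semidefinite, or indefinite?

positive definite

Leading principal minors: Δ_1 = 21, Δ_2 = 62, Δ_3 = 40.
All leading principal minors are positive, so by Sylvester's criterion Q is positive definite.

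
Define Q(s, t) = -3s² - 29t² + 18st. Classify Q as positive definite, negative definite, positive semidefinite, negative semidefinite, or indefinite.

The symmetric matrix of Q is A = [[-3, 9], [9, -29]].
Leading principal minors: Δ_1 = -3, Δ_2 = 6.
The signs alternate starting with Δ_1 < 0, so by Sylvester's criterion Q is negative definite.

negative definite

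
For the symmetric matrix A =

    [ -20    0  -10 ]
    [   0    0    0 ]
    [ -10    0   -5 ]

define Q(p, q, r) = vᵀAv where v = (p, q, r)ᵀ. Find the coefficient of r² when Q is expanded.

-5

The coefficient of r² is the diagonal entry A[3,3] = -5.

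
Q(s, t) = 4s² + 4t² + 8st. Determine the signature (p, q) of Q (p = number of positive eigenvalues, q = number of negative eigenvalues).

Write A = [[4, 4], [4, 4]].
Symmetric row and column elimination reduces A to a congruent diagonal form with pivots 4, 0.
Counting signs: 1 positive, 1 zero.

(1, 0)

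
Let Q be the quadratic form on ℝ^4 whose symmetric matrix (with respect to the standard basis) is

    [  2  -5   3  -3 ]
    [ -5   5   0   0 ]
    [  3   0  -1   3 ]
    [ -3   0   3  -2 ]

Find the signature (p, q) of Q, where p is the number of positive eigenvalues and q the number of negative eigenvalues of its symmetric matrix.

Congruent diagonalization of A (simultaneous row and column reduction) yields pivots 2, -15/2, 2, 1.
That gives 3 positive, 1 negative pivots.

(3, 1)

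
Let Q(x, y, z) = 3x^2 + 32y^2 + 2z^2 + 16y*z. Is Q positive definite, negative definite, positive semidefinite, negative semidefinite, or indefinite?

positive semidefinite

The symmetric matrix is A = [[3, 0, 0], [0, 32, 8], [0, 8, 2]].
Symmetric row and column elimination reduces A to a congruent diagonal form with pivots 3, 32, 0.
So there are 2 positive, 1 zero pivots.
Hence Q is positive semidefinite.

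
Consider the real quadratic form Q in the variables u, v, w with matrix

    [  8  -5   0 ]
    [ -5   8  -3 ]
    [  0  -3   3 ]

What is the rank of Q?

3

Symmetric row and column elimination reduces A to a congruent diagonal form with pivots 8, 39/8, 15/13.
So there are 3 positive pivots.
The rank is the number of nonzero pivots: 3.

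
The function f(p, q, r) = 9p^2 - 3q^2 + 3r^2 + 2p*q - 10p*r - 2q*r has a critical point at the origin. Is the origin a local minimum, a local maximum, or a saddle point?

The Hessian at the origin is H = [[18, 2, -10], [2, -6, -2], [-10, -2, 6]].
Applying the same elementary operations to the rows and columns of H produces a congruent diagonal matrix with entries 18, -56/9, 4/7.
So there are 2 positive, 1 negative pivots.
H is indefinite, so the origin is a saddle point.

saddle point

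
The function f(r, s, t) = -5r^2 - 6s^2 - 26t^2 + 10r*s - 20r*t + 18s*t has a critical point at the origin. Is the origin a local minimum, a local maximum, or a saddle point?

The Hessian at the origin is H = [[-10, 10, -20], [10, -12, 18], [-20, 18, -52]].
Applying the same elementary operations to the rows and columns of H produces a congruent diagonal matrix with entries -10, -2, -10.
That gives 3 negative pivots.
H is negative definite, so the origin is a strict local maximum.

local maximum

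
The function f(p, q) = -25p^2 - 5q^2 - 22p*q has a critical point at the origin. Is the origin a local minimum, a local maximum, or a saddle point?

local maximum

The Hessian at the origin is H = [[-50, -22], [-22, -10]].
det H = -50·-10 − (-22)² = 16 > 0 and H[1,1] = -50 < 0, so H is negative definite.
Therefore the origin is a local maximum.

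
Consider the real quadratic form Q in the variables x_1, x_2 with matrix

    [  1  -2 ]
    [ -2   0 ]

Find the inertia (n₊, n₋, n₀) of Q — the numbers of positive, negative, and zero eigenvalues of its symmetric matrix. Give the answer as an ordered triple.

Applying the same elementary operations to the rows and columns of A produces a congruent diagonal matrix with entries 1, -4.
Counting signs: 1 positive, 1 negative.

(1, 1, 0)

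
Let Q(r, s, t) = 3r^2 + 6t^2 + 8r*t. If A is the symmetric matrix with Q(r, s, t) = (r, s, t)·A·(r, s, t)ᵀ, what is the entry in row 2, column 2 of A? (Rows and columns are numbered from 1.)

The coefficient of s^2 in Q is 0, and that is exactly A[2,2].

0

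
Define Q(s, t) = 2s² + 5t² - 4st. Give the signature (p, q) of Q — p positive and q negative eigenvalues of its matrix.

Write A = [[2, -2], [-2, 5]].
Row-reducing A symmetrically gives the diagonal entries 2, 3.
So there are 2 positive pivots.

(2, 0)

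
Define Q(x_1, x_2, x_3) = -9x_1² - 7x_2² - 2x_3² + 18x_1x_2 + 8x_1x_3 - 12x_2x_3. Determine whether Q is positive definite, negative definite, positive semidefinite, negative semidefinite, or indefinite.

indefinite

Write A = [[-9, 9, 4], [9, -7, -6], [4, -6, -2]].
Symmetric row and column elimination reduces A to a congruent diagonal form with pivots -9, 2, -20/9.
So there are 1 positive, 2 negative pivots.
Hence Q is indefinite.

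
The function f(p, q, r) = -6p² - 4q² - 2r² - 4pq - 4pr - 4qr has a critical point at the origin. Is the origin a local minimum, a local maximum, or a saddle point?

The Hessian at the origin is H = [[-12, -4, -4], [-4, -8, -4], [-4, -4, -4]].
Congruent diagonalization of H (simultaneous row and column reduction) yields pivots -12, -20/3, -8/5.
Counting signs: 3 negative.
H is negative definite, so the origin is a strict local maximum.

local maximum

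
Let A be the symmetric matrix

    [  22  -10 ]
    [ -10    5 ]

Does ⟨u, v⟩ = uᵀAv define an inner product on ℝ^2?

yes

For the 2×2 matrix [[22, -10], [-10, 5]]: det = 22·5 − (-10)² = 10, trace = 27.
det > 0 so both eigenvalues share the sign of the trace; trace = 27 > 0 ⇒ both positive.
⟨·,·⟩ is an inner product exactly when A is positive definite.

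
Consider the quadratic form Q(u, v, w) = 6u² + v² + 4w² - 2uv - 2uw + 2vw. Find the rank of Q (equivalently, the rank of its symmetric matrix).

3

Write A = [[6, -1, -1], [-1, 1, 1], [-1, 1, 4]].
An LDLᵀ factorisation of A has diagonal entries 6, 5/6, 3.
So there are 3 positive pivots.
The rank is the number of nonzero pivots: 3.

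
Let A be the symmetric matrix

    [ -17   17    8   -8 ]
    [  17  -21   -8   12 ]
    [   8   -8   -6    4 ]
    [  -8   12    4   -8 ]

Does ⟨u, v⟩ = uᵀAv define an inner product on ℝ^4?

Leading principal minors: Δ_1 = -17, Δ_2 = 68, Δ_3 = -152, Δ_4 = 32.
The signs alternate starting with Δ_1 < 0, so by Sylvester's criterion Q is negative definite.
⟨·,·⟩ is an inner product exactly when A is positive definite.

no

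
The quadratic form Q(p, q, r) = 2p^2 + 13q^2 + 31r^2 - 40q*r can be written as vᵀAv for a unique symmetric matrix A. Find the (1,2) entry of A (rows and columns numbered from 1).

0

The coefficient of p·q in Q is 0. For a symmetric A this equals A[1,2] + A[2,1] = 2·A[1,2].
So A[1,2] = 0/2 = 0.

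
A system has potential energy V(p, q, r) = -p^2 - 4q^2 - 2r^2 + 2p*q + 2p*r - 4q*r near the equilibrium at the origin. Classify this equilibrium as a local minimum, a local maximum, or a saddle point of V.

local maximum

The Hessian at the origin is H = [[-2, 2, 2], [2, -8, -4], [2, -4, -4]].
Row-reducing H symmetrically gives the diagonal entries -2, -6, -4/3.
Counting signs: 3 negative.
H is negative definite, so the origin is a strict local maximum.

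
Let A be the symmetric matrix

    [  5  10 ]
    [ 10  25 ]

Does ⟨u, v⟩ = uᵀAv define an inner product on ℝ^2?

Leading principal minors: Δ_1 = 5, Δ_2 = 25.
All leading principal minors are positive, so by Sylvester's criterion Q is positive definite.
⟨·,·⟩ is an inner product exactly when A is positive definite.

yes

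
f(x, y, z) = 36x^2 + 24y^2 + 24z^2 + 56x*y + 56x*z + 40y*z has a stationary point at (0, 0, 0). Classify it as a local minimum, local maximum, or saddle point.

local minimum

The Hessian at the origin is H = [[72, 56, 56], [56, 48, 40], [56, 40, 48]].
Applying the same elementary operations to the rows and columns of H produces a congruent diagonal matrix with entries 72, 40/9, 8/5.
That gives 3 positive pivots.
H is positive definite, so the origin is a strict local minimum.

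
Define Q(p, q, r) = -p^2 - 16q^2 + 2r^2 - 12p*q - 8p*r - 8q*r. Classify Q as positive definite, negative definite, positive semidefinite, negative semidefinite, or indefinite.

The associated matrix is A = [[-1, -6, -4], [-6, -16, -4], [-4, -4, 2]].
An LDLᵀ factorisation of A has diagonal entries -1, 20, -2.
So there are 1 positive, 2 negative pivots.
Hence Q is indefinite.

indefinite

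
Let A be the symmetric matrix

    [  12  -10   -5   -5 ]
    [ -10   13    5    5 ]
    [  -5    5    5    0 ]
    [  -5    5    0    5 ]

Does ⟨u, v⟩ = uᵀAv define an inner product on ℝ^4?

yes

Leading principal minors: Δ_1 = 12, Δ_2 = 56, Δ_3 = 155, Δ_4 = 150.
All leading principal minors are positive, so by Sylvester's criterion Q is positive definite.
⟨·,·⟩ is an inner product exactly when A is positive definite.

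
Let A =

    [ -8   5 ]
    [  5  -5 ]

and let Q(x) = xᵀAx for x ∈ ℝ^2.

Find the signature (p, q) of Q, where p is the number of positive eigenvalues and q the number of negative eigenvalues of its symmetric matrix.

(0, 2)

An LDLᵀ factorisation of A has diagonal entries -8, -15/8.
So there are 2 negative pivots.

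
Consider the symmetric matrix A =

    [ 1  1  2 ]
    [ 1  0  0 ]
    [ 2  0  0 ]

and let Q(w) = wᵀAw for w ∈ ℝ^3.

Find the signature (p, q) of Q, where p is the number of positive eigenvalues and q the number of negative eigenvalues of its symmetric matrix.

Row-reducing A symmetrically gives the diagonal entries 1, -1, 0.
So there are 1 positive, 1 negative, 1 zero pivots.

(1, 1)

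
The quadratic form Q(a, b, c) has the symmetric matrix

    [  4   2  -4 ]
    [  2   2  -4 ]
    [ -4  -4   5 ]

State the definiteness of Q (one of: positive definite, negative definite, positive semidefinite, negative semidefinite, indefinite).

Applying the same elementary operations to the rows and columns of A produces a congruent diagonal matrix with entries 4, 1, -3.
Counting signs: 2 positive, 1 negative.
Hence Q is indefinite.

indefinite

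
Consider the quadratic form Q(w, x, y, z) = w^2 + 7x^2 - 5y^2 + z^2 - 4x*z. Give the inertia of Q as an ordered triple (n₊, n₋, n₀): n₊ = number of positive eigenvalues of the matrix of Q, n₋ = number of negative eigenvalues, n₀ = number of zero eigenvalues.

(3, 1, 0)

The symmetric matrix is A = [[1, 0, 0, 0], [0, 7, 0, -2], [0, 0, -5, 0], [0, -2, 0, 1]].
Symmetric row and column elimination reduces A to a congruent diagonal form with pivots 1, 7, -5, 3/7.
That gives 3 positive, 1 negative pivots.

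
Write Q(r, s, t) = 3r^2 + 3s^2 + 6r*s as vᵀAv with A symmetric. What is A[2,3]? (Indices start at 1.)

The coefficient of s·t in Q is 0. For a symmetric A this equals A[2,3] + A[3,2] = 2·A[2,3].
So A[2,3] = 0/2 = 0.

0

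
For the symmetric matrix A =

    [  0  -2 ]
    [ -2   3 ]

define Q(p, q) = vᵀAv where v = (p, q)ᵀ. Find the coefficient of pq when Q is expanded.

-4

The coefficient of pq is A[1,2] + A[2,1] = 2·(-2) = -4.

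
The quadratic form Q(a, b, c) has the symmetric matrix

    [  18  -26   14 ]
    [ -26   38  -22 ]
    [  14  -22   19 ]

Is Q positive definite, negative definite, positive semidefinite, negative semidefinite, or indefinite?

positive definite

Row-reducing A symmetrically gives the diagonal entries 18, 4/9, 1.
That gives 3 positive pivots.
Hence Q is positive definite.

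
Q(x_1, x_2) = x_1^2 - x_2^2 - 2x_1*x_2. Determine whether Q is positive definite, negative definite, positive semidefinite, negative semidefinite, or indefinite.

The symmetric matrix of Q is [[1, -1], [-1, -1]].
For the 2×2 matrix [[1, -1], [-1, -1]]: det = 1·-1 − (-1)² = -2, trace = 0.
det < 0 so the eigenvalues have opposite signs; the form is indefinite.

indefinite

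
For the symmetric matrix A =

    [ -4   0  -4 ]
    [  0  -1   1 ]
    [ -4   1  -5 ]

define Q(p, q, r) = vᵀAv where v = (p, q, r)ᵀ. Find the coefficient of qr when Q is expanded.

The coefficient of qr is A[2,3] + A[3,2] = 2·1 = 2.

2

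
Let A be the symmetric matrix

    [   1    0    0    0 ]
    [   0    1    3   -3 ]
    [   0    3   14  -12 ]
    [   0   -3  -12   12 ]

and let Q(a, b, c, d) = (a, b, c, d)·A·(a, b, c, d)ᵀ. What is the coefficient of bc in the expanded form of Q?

6

The coefficient of bc is A[2,3] + A[3,2] = 2·3 = 6.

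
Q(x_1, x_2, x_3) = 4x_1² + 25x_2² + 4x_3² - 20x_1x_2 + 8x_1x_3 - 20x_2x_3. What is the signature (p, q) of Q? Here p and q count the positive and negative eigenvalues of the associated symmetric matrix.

(1, 0)

The symmetric matrix is A = [[4, -10, 4], [-10, 25, -10], [4, -10, 4]].
Row-reducing A symmetrically gives the diagonal entries 4, 0, 0.
Counting signs: 1 positive, 2 zero.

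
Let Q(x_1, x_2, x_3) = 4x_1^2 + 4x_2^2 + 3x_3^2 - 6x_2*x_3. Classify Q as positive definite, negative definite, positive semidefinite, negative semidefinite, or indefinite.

positive definite

The symmetric matrix of Q is A = [[4, 0, 0], [0, 4, -3], [0, -3, 3]].
Leading principal minors: Δ_1 = 4, Δ_2 = 16, Δ_3 = 12.
All leading principal minors are positive, so by Sylvester's criterion Q is positive definite.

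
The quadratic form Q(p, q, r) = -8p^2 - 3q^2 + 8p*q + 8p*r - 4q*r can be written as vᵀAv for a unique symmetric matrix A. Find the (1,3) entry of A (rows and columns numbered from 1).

The coefficient of p·r in Q is 8. For a symmetric A this equals A[1,3] + A[3,1] = 2·A[1,3].
So A[1,3] = 8/2 = 4.

4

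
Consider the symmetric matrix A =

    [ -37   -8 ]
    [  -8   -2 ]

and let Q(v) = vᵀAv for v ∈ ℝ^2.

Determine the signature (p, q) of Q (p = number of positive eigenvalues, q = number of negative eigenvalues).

An LDLᵀ factorisation of A has diagonal entries -37, -10/37.
So there are 2 negative pivots.

(0, 2)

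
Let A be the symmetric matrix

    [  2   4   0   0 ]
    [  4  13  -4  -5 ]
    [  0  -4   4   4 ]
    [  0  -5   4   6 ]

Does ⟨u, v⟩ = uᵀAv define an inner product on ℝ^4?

Leading principal minors: Δ_1 = 2, Δ_2 = 10, Δ_3 = 8, Δ_4 = 8.
All leading principal minors are positive, so by Sylvester's criterion Q is positive definite.
⟨·,·⟩ is an inner product exactly when A is positive definite.

yes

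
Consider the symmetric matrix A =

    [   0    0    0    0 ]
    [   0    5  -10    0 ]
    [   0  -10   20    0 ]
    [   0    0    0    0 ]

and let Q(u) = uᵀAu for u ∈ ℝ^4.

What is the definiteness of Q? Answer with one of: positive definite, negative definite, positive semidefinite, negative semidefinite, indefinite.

Applying the same elementary operations to the rows and columns of A produces a congruent diagonal matrix with entries 0, 5, 0, 0.
So there are 1 positive, 3 zero pivots.
Hence Q is positive semidefinite.

positive semidefinite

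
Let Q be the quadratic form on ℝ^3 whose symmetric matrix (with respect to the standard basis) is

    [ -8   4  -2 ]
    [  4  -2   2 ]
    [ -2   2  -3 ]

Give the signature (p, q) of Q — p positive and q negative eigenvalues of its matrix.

(1, 2)

By Sylvester's law of inertia any congruent diagonalization of A has 1 positive, 2 negative and 0 zero entries.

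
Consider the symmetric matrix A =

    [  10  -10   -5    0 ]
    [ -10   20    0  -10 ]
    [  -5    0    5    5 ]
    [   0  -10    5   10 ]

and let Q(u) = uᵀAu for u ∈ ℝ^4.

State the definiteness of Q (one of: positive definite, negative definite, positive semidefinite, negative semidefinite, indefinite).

Applying the same elementary operations to the rows and columns of A produces a congruent diagonal matrix with entries 10, 10, 0, 0.
That gives 2 positive, 2 zero pivots.
Hence Q is positive semidefinite.

positive semidefinite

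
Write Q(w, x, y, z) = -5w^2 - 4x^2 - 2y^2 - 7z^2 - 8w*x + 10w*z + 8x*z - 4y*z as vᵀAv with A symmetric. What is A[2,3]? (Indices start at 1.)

0

The coefficient of x·y in Q is 0. For a symmetric A this equals A[2,3] + A[3,2] = 2·A[2,3].
So A[2,3] = 0/2 = 0.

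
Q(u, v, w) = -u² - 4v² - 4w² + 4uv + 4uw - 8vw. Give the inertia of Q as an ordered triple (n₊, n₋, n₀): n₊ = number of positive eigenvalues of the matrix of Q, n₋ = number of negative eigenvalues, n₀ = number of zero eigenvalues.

(0, 1, 2)

Write A = [[-1, 2, 2], [2, -4, -4], [2, -4, -4]].
Symmetric row and column elimination reduces A to a congruent diagonal form with pivots -1, 0, 0.
That gives 1 negative, 2 zero pivots.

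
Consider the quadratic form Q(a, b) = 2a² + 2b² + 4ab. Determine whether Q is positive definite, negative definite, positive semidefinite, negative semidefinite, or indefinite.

The symmetric matrix of Q is [[2, 2], [2, 2]].
For the 2×2 matrix [[2, 2], [2, 2]]: det = 2·2 − (2)² = 0, trace = 4.
det = 0 so one eigenvalue is zero; the form is semidefinite with the sign of the trace.

positive semidefinite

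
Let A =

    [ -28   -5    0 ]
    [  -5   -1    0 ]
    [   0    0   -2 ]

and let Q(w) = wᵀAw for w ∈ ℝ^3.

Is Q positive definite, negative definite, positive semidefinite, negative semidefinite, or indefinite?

Congruent diagonalization of A (simultaneous row and column reduction) yields pivots -28, -3/28, -2.
That gives 3 negative pivots.
Hence Q is negative definite.

negative definite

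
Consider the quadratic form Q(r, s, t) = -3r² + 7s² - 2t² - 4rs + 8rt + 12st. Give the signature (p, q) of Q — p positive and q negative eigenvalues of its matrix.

The associated matrix is A = [[-3, -2, 4], [-2, 7, 6], [4, 6, -2]].
An LDLᵀ factorisation of A has diagonal entries -3, 25/3, 2.
That gives 2 positive, 1 negative pivots.

(2, 1)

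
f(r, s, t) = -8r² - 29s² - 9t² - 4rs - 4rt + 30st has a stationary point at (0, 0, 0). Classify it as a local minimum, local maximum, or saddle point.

local maximum

The Hessian at the origin is H = [[-16, -4, -4], [-4, -58, 30], [-4, 30, -18]].
Applying the same elementary operations to the rows and columns of H produces a congruent diagonal matrix with entries -16, -57, -8/57.
So there are 3 negative pivots.
H is negative definite, so the origin is a strict local maximum.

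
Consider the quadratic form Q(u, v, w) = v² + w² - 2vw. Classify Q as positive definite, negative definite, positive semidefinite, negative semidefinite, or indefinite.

positive semidefinite

Write A = [[0, 0, 0], [0, 1, -1], [0, -1, 1]].
Symmetric row and column elimination reduces A to a congruent diagonal form with pivots 0, 1, 0.
That gives 1 positive, 2 zero pivots.
Hence Q is positive semidefinite.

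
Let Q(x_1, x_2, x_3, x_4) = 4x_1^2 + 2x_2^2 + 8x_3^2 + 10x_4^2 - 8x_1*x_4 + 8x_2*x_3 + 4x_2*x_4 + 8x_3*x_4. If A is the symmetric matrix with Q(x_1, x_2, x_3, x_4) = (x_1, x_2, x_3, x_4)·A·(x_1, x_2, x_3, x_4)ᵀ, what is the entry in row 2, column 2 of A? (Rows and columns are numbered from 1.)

2

The coefficient of x_2^2 in Q is 2, and that is exactly A[2,2].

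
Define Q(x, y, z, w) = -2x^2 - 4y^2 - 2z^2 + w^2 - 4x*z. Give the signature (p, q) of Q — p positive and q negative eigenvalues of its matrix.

The associated matrix is A = [[-2, 0, -2, 0], [0, -4, 0, 0], [-2, 0, -2, 0], [0, 0, 0, 1]].
Symmetric row and column elimination reduces A to a congruent diagonal form with pivots -2, -4, 0, 1.
So there are 1 positive, 2 negative, 1 zero pivots.

(1, 2)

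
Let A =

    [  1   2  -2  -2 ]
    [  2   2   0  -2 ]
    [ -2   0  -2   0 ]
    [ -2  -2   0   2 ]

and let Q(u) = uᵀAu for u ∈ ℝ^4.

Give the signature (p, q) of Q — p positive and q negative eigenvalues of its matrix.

(2, 1)

Congruent diagonalization of A (simultaneous row and column reduction) yields pivots 1, -2, 2, 0.
Counting signs: 2 positive, 1 negative, 1 zero.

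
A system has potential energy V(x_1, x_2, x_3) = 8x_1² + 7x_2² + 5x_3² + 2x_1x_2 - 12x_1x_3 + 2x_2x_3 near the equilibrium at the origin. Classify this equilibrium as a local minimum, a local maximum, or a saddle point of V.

local minimum

The Hessian at the origin is H = [[16, 2, -12], [2, 14, 2], [-12, 2, 10]].
Applying the same elementary operations to the rows and columns of H produces a congruent diagonal matrix with entries 16, 55/4, 6/55.
So there are 3 positive pivots.
H is positive definite, so the origin is a strict local minimum.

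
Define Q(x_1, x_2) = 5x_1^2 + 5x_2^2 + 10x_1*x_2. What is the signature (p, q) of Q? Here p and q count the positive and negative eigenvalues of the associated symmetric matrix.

The symmetric matrix is A = [[5, 5], [5, 5]].
Row-reducing A symmetrically gives the diagonal entries 5, 0.
Counting signs: 1 positive, 1 zero.

(1, 0)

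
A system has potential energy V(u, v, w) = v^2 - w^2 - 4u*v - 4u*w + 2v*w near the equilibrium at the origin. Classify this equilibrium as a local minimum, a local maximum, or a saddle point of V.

saddle point

The Hessian at the origin is H = [[0, -4, -4], [-4, 2, 2], [-4, 2, -2]].
H is indefinite, so the origin is a saddle point.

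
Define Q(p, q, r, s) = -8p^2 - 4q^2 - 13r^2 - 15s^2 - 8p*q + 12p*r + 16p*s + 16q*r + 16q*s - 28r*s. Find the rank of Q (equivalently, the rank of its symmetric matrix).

3

The symmetric matrix is A = [[-8, -4, 6, 8], [-4, -4, 8, 8], [6, 8, -13, -14], [8, 8, -14, -15]].
Row-reducing A symmetrically gives the diagonal entries -8, -2, 4, 0.
Counting signs: 1 positive, 2 negative, 1 zero.
The rank is the number of nonzero pivots: 3.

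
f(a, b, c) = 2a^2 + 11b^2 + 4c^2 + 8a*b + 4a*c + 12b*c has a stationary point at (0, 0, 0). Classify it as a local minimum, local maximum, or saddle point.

The Hessian at the origin is H = [[4, 8, 4], [8, 22, 12], [4, 12, 8]].
Applying the same elementary operations to the rows and columns of H produces a congruent diagonal matrix with entries 4, 6, 4/3.
So there are 3 positive pivots.
H is positive definite, so the origin is a strict local minimum.

local minimum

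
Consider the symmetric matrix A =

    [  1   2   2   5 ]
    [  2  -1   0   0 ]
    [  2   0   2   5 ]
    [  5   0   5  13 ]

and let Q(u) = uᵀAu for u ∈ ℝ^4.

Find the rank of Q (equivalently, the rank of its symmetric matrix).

Row-reducing A symmetrically gives the diagonal entries 1, -5, 6/5, 1/2.
So there are 3 positive, 1 negative pivots.
The rank is the number of nonzero pivots: 4.

4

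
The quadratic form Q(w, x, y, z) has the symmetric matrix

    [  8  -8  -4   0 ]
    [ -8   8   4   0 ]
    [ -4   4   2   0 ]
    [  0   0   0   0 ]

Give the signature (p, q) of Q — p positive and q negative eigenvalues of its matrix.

(1, 0)

Congruent diagonalization of A (simultaneous row and column reduction) yields pivots 8, 0, 0, 0.
So there are 1 positive, 3 zero pivots.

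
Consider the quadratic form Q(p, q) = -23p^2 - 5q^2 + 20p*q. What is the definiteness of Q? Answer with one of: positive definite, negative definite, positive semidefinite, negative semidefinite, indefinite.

The symmetric matrix of Q is [[-23, 10], [10, -5]].
For the 2×2 matrix [[-23, 10], [10, -5]]: det = -23·-5 − (10)² = 15, trace = -28.
det > 0 so both eigenvalues share the sign of the trace; trace = -28 < 0 ⇒ both negative.

negative definite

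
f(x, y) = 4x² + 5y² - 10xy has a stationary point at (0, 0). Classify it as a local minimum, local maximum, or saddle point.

saddle point

The Hessian at the origin is H = [[8, -10], [-10, 10]].
det H = 8·10 − (-10)² = -20 < 0, so H is indefinite.
Therefore the origin is a saddle point.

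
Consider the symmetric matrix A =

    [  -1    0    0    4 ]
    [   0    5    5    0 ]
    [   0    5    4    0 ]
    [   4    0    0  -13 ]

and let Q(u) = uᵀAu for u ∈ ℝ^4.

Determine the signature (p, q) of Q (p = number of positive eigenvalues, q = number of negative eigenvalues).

Applying the same elementary operations to the rows and columns of A produces a congruent diagonal matrix with entries -1, 5, -1, 3.
So there are 2 positive, 2 negative pivots.

(2, 2)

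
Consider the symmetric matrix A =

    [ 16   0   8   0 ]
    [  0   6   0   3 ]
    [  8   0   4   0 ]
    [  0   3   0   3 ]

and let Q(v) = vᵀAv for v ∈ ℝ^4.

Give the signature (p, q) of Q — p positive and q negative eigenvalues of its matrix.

(3, 0)

Congruent diagonalization of A (simultaneous row and column reduction) yields pivots 16, 6, 0, 3/2.
That gives 3 positive, 1 zero pivots.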